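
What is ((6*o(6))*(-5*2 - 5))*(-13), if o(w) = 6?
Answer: 7020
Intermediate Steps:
((6*o(6))*(-5*2 - 5))*(-13) = ((6*6)*(-5*2 - 5))*(-13) = (36*(-10 - 5))*(-13) = (36*(-15))*(-13) = -540*(-13) = 7020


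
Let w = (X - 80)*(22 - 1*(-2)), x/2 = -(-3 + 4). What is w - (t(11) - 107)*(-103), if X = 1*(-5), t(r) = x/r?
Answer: -143877/11 ≈ -13080.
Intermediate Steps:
x = -2 (x = 2*(-(-3 + 4)) = 2*(-1*1) = 2*(-1) = -2)
t(r) = -2/r
X = -5
w = -2040 (w = (-5 - 80)*(22 - 1*(-2)) = -85*(22 + 2) = -85*24 = -2040)
w - (t(11) - 107)*(-103) = -2040 - (-2/11 - 107)*(-103) = -2040 - (-1179)*(-103)/11 = -2040 - 1*121437/11 = -2040 - 121437/11 = -143877/11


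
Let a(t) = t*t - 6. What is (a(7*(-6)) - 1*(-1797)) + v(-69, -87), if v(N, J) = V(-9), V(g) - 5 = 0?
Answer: 3560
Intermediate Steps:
V(g) = 5 (V(g) = 5 + 0 = 5)
v(N, J) = 5
a(t) = -6 + t**2 (a(t) = t**2 - 6 = -6 + t**2)
(a(7*(-6)) - 1*(-1797)) + v(-69, -87) = ((-6 + (7*(-6))**2) - 1*(-1797)) + 5 = ((-6 + (-42)**2) + 1797) + 5 = ((-6 + 1764) + 1797) + 5 = (1758 + 1797) + 5 = 3555 + 5 = 3560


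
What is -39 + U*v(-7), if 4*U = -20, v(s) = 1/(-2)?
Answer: -73/2 ≈ -36.500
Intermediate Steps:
v(s) = -½
U = -5 (U = (¼)*(-20) = -5)
-39 + U*v(-7) = -39 - 5*(-½) = -39 + 5/2 = -73/2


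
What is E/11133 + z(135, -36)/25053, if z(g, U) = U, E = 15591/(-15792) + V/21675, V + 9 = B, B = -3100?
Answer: -2331471187543/1515401244226800 ≈ -0.0015385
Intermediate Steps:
V = -3109 (V = -9 - 3100 = -3109)
E = -129010751/114097200 (E = 15591/(-15792) - 3109/21675 = 15591*(-1/15792) - 3109*1/21675 = -5197/5264 - 3109/21675 = -129010751/114097200 ≈ -1.1307)
E/11133 + z(135, -36)/25053 = -129010751/114097200/11133 - 36/25053 = -129010751/114097200*1/11133 - 36*1/25053 = -129010751/1270244127600 - 12/8351 = -2331471187543/1515401244226800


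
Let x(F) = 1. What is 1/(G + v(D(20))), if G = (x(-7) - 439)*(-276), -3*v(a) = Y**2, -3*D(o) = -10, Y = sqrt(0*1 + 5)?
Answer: 3/362659 ≈ 8.2722e-6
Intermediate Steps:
Y = sqrt(5) (Y = sqrt(0 + 5) = sqrt(5) ≈ 2.2361)
D(o) = 10/3 (D(o) = -1/3*(-10) = 10/3)
v(a) = -5/3 (v(a) = -(sqrt(5))**2/3 = -1/3*5 = -5/3)
G = 120888 (G = (1 - 439)*(-276) = -438*(-276) = 120888)
1/(G + v(D(20))) = 1/(120888 - 5/3) = 1/(362659/3) = 3/362659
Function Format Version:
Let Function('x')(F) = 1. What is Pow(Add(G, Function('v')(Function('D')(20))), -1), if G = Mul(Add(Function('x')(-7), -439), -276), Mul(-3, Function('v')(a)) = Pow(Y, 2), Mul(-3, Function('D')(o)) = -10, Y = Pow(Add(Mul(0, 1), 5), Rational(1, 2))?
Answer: Rational(3, 362659) ≈ 8.2722e-6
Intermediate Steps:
Y = Pow(5, Rational(1, 2)) (Y = Pow(Add(0, 5), Rational(1, 2)) = Pow(5, Rational(1, 2)) ≈ 2.2361)
Function('D')(o) = Rational(10, 3) (Function('D')(o) = Mul(Rational(-1, 3), -10) = Rational(10, 3))
Function('v')(a) = Rational(-5, 3) (Function('v')(a) = Mul(Rational(-1, 3), Pow(Pow(5, Rational(1, 2)), 2)) = Mul(Rational(-1, 3), 5) = Rational(-5, 3))
G = 120888 (G = Mul(Add(1, -439), -276) = Mul(-438, -276) = 120888)
Pow(Add(G, Function('v')(Function('D')(20))), -1) = Pow(Add(120888, Rational(-5, 3)), -1) = Pow(Rational(362659, 3), -1) = Rational(3, 362659)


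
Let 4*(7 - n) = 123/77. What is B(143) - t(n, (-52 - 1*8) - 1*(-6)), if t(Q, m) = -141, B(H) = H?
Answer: 284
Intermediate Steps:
n = 2033/308 (n = 7 - 123/(4*77) = 7 - 1/4*123/77 = 7 - 123/308 = 2033/308 ≈ 6.6006)
B(143) - t(n, (-52 - 1*8) - 1*(-6)) = 143 - 1*(-141) = 143 + 141 = 284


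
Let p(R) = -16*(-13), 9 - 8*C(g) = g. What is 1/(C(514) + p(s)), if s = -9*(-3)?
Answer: 8/1159 ≈ 0.0069025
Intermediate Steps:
s = 27
C(g) = 9/8 - g/8
p(R) = 208
1/(C(514) + p(s)) = 1/((9/8 - ⅛*514) + 208) = 1/((9/8 - 257/4) + 208) = 1/(-505/8 + 208) = 1/(1159/8) = 8/1159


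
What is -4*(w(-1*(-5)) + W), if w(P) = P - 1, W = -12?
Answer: 32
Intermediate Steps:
w(P) = -1 + P
-4*(w(-1*(-5)) + W) = -4*((-1 - 1*(-5)) - 12) = -4*((-1 + 5) - 12) = -4*(4 - 12) = -4*(-8) = 32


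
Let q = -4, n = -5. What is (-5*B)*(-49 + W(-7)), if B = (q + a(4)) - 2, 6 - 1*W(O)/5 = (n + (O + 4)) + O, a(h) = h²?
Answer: -2800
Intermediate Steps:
W(O) = 35 - 10*O (W(O) = 30 - 5*((-5 + (O + 4)) + O) = 30 - 5*((-5 + (4 + O)) + O) = 30 - 5*((-1 + O) + O) = 30 - 5*(-1 + 2*O) = 30 + (5 - 10*O) = 35 - 10*O)
B = 10 (B = (-4 + 4²) - 2 = (-4 + 16) - 2 = 12 - 2 = 10)
(-5*B)*(-49 + W(-7)) = (-5*10)*(-49 + (35 - 10*(-7))) = -50*(-49 + (35 + 70)) = -50*(-49 + 105) = -50*56 = -2800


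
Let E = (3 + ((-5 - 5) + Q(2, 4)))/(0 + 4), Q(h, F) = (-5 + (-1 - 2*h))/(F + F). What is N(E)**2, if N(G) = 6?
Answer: 36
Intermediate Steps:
Q(h, F) = (-6 - 2*h)/(2*F) (Q(h, F) = (-6 - 2*h)/((2*F)) = (-6 - 2*h)*(1/(2*F)) = (-6 - 2*h)/(2*F))
E = -33/16 (E = (3 + ((-5 - 5) + (-3 - 1*2)/4))/(0 + 4) = (3 + (-10 + (-3 - 2)/4))/4 = (3 + (-10 + (1/4)*(-5)))*(1/4) = (3 + (-10 - 5/4))*(1/4) = (3 - 45/4)*(1/4) = -33/4*1/4 = -33/16 ≈ -2.0625)
N(E)**2 = 6**2 = 36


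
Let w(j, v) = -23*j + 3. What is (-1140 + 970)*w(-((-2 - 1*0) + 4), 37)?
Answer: -8330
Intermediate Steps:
w(j, v) = 3 - 23*j
(-1140 + 970)*w(-((-2 - 1*0) + 4), 37) = (-1140 + 970)*(3 - (-23)*((-2 - 1*0) + 4)) = -170*(3 - (-23)*((-2 + 0) + 4)) = -170*(3 - (-23)*(-2 + 4)) = -170*(3 - (-23)*2) = -170*(3 - 23*(-2)) = -170*(3 + 46) = -170*49 = -8330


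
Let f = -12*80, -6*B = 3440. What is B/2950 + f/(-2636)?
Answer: 99052/583215 ≈ 0.16984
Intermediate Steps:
B = -1720/3 (B = -⅙*3440 = -1720/3 ≈ -573.33)
f = -960
B/2950 + f/(-2636) = -1720/3/2950 - 960/(-2636) = -1720/3*1/2950 - 960*(-1/2636) = -172/885 + 240/659 = 99052/583215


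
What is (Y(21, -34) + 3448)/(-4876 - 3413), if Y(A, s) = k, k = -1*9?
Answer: -3439/8289 ≈ -0.41489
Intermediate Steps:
k = -9
Y(A, s) = -9
(Y(21, -34) + 3448)/(-4876 - 3413) = (-9 + 3448)/(-4876 - 3413) = 3439/(-8289) = 3439*(-1/8289) = -3439/8289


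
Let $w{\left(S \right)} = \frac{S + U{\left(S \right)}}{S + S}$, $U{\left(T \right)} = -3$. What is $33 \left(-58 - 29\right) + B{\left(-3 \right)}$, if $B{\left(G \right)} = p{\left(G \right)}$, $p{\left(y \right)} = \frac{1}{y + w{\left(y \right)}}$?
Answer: $- \frac{5743}{2} \approx -2871.5$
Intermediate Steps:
$w{\left(S \right)} = \frac{-3 + S}{2 S}$ ($w{\left(S \right)} = \frac{S - 3}{S + S} = \frac{-3 + S}{2 S}$)
$p{\left(y \right)} = \frac{1}{y + \frac{-3 + y}{2 y}}$
$B{\left(G \right)} = \frac{2 G}{-3 + G + 2 G^{2}}$
$33 \left(-58 - 29\right) + B{\left(-3 \right)} = 33 \left(-58 - 29\right) + 2 \left(-3\right) \frac{1}{-3 - 3 + 2 \left(-3\right)^{2}} = 33 \left(-87\right) + 2 \left(-3\right) \frac{1}{-3 - 3 + 2 \cdot 9} = -2871 + 2 \left(-3\right) \frac{1}{-3 - 3 + 18} = -2871 + 2 \left(-3\right) \frac{1}{12} = -2871 - \frac{1}{2} = - \frac{5743}{2}$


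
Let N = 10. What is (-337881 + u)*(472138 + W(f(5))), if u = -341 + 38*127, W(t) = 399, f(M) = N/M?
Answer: -157541945652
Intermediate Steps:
f(M) = 10/M
u = 4485 (u = -341 + 4826 = 4485)
(-337881 + u)*(472138 + W(f(5))) = (-337881 + 4485)*(472138 + 399) = -333396*472537 = -157541945652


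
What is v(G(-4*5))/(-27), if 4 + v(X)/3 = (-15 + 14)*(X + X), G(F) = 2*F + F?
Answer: -116/9 ≈ -12.889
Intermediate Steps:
G(F) = 3*F
v(X) = -12 - 6*X (v(X) = -12 + 3*((-15 + 14)*(X + X)) = -12 + 3*(-2*X) = -12 - 6*X)
v(G(-4*5))/(-27) = (-12 - 18*(-4*5))/(-27) = -(-12 - 18*(-20))/27 = -(-12 - 6*(-60))/27 = -(-12 + 360)/27 = -1/27*348 = -116/9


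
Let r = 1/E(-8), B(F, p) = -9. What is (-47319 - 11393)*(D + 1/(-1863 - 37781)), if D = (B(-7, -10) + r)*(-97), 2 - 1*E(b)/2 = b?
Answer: -2525859050464/49555 ≈ -5.0971e+7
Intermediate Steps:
E(b) = 4 - 2*b
r = 1/20 (r = 1/(4 - 2*(-8)) = 1/(4 + 16) = 1/20 ≈ 0.050000)
D = 17363/20 (D = (-9 + 1/20)*(-97) = -179/20*(-97) = 17363/20 ≈ 868.15)
(-47319 - 11393)*(D + 1/(-1863 - 37781)) = (-47319 - 11393)*(17363/20 + 1/(-1863 - 37781)) = -58712*(17363/20 + 1/(-39644)) = -58712*(17363/20 - 1/39644) = -58712*43021172/49555 = -2525859050464/49555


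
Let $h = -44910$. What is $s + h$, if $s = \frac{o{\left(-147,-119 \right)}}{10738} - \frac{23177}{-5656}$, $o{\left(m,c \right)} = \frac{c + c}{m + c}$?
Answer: $- \frac{3701363954791}{82424888} \approx -44906.0$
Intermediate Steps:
$o{\left(m,c \right)} = \frac{2 c}{c + m}$
$s = \frac{337765289}{82424888}$ ($s = \frac{2 \left(-119\right) \frac{1}{-119 - 147}}{10738} - \frac{23177}{-5656} = 2 \left(-119\right) \frac{1}{-266} \cdot \frac{1}{10738} - - \frac{3311}{808} = 2 \left(-119\right) \left(- \frac{1}{266}\right) \frac{1}{10738} + \frac{3311}{808} = \frac{17}{19} \cdot \frac{1}{10738} + \frac{3311}{808} = \frac{17}{204022} + \frac{3311}{808} = \frac{337765289}{82424888} \approx 4.0979$)
$s + h = \frac{337765289}{82424888} - 44910 = - \frac{3701363954791}{82424888}$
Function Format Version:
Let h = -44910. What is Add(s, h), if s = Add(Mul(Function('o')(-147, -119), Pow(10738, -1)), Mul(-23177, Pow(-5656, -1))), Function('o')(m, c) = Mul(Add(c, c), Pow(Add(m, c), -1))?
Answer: Rational(-3701363954791, 82424888) ≈ -44906.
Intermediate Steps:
Function('o')(m, c) = Mul(2, c, Pow(Add(c, m), -1)) (Function('o')(m, c) = Mul(Mul(2, c), Pow(Add(c, m), -1)) = Mul(2, c, Pow(Add(c, m), -1)))
s = Rational(337765289, 82424888) (s = Add(Mul(Mul(2, -119, Pow(Add(-119, -147), -1)), Pow(10738, -1)), Mul(-23177, Pow(-5656, -1))) = Add(Mul(Mul(2, -119, Pow(-266, -1)), Rational(1, 10738)), Mul(-23177, Rational(-1, 5656))) = Add(Mul(Mul(2, -119, Rational(-1, 266)), Rational(1, 10738)), Rational(3311, 808)) = Add(Mul(Rational(17, 19), Rational(1, 10738)), Rational(3311, 808)) = Add(Rational(17, 204022), Rational(3311, 808)) = Rational(337765289, 82424888) ≈ 4.0979)
Add(s, h) = Add(Rational(337765289, 82424888), -44910) = Rational(-3701363954791, 82424888)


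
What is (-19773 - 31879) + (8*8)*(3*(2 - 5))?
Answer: -52228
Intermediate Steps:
(-19773 - 31879) + (8*8)*(3*(2 - 5)) = -51652 + 64*(3*(-3)) = -51652 + 64*(-9) = -51652 - 576 = -52228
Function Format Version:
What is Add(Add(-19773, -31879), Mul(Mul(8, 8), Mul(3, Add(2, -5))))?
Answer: -52228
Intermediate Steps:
Add(Add(-19773, -31879), Mul(Mul(8, 8), Mul(3, Add(2, -5)))) = Add(-51652, Mul(64, Mul(3, -3))) = Add(-51652, Mul(64, -9)) = Add(-51652, -576) = -52228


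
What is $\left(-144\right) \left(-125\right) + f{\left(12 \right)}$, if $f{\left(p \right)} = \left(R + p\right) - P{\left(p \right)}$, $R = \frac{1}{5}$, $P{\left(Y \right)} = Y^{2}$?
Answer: $\frac{89341}{5} \approx 17868.0$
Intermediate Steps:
$R = \frac{1}{5} \approx 0.2$
$f{\left(p \right)} = \frac{1}{5} + p - p^{2}$ ($f{\left(p \right)} = \left(\frac{1}{5} + p\right) - p^{2} = \frac{1}{5} + p - p^{2}$)
$\left(-144\right) \left(-125\right) + f{\left(12 \right)} = \left(-144\right) \left(-125\right) + \left(\frac{1}{5} + 12 - 12^{2}\right) = 18000 + \left(\frac{1}{5} + 12 - 144\right) = 18000 - \frac{659}{5} = \frac{89341}{5}$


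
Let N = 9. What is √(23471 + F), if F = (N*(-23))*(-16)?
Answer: √26783 ≈ 163.66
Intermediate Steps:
F = 3312 (F = (9*(-23))*(-16) = -207*(-16) = 3312)
√(23471 + F) = √(23471 + 3312) = √26783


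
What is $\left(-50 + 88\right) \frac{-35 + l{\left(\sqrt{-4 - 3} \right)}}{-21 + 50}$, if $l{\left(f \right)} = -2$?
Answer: $- \frac{1406}{29} \approx -48.483$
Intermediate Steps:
$\left(-50 + 88\right) \frac{-35 + l{\left(\sqrt{-4 - 3} \right)}}{-21 + 50} = \left(-50 + 88\right) \frac{-35 - 2}{-21 + 50} = 38 \left(- \frac{37}{29}\right) = - \frac{1406}{29}$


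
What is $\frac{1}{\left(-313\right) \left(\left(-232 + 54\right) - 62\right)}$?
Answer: $\frac{1}{75120} \approx 1.3312 \cdot 10^{-5}$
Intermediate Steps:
$\frac{1}{\left(-313\right) \left(\left(-232 + 54\right) - 62\right)} = \frac{1}{\left(-313\right) \left(-178 - 62\right)} = \frac{1}{\left(-313\right) \left(-240\right)} = \frac{1}{75120}$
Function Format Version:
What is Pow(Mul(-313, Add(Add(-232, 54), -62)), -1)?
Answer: Rational(1, 75120) ≈ 1.3312e-5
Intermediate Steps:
Pow(Mul(-313, Add(Add(-232, 54), -62)), -1) = Pow(Mul(-313, Add(-178, -62)), -1) = Pow(Mul(-313, -240), -1) = Pow(75120, -1) = Rational(1, 75120)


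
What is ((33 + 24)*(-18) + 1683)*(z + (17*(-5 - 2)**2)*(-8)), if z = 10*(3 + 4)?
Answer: -4332258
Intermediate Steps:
z = 70 (z = 10*7 = 70)
((33 + 24)*(-18) + 1683)*(z + (17*(-5 - 2)**2)*(-8)) = ((33 + 24)*(-18) + 1683)*(70 + (17*(-5 - 2)**2)*(-8)) = (57*(-18) + 1683)*(70 + (17*(-7)**2)*(-8)) = (-1026 + 1683)*(70 + (17*49)*(-8)) = 657*(70 + 833*(-8)) = 657*(70 - 6664) = 657*(-6594) = -4332258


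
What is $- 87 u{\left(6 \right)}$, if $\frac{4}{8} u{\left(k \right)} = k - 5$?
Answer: $-174$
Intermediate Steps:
$u{\left(k \right)} = -10 + 2 k$ ($u{\left(k \right)} = 2 \left(k - 5\right) = 2 \left(-5 + k\right) = -10 + 2 k$)
$- 87 u{\left(6 \right)} = - 87 \left(-10 + 2 \cdot 6\right) = - 87 \left(-10 + 12\right) = \left(-87\right) 2 = -174$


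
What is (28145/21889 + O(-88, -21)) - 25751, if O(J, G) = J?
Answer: -565561726/21889 ≈ -25838.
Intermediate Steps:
(28145/21889 + O(-88, -21)) - 25751 = (28145/21889 - 88) - 25751 = -1898087/21889 - 25751 = -565561726/21889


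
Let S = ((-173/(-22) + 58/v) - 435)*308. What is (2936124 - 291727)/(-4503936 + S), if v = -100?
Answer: -66109925/115891816 ≈ -0.57045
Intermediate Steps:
S = -3293416/25 (S = ((-173/(-22) + 58/(-100)) - 435)*308 = ((-173*(-1/22) + 58*(-1/100)) - 435)*308 = ((173/22 - 29/50) - 435)*308 = (2003/275 - 435)*308 = -117622/275*308 = -3293416/25 ≈ -1.3174e+5)
(2936124 - 291727)/(-4503936 + S) = (2936124 - 291727)/(-4503936 - 3293416/25) = 2644397/(-115891816/25) = 2644397*(-25/115891816) = -66109925/115891816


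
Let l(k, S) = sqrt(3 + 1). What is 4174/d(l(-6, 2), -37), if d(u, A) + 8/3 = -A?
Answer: 12522/103 ≈ 121.57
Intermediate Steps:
l(k, S) = 2 (l(k, S) = sqrt(4) = 2)
d(u, A) = -8/3 - A
4174/d(l(-6, 2), -37) = 4174/(-8/3 - 1*(-37)) = 4174/(-8/3 + 37) = 4174/(103/3) = 4174*(3/103) = 12522/103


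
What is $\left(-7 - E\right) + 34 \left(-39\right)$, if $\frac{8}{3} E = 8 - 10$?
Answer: $- \frac{5329}{4} \approx -1332.3$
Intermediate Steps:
$E = - \frac{3}{4}$ ($E = \frac{3 \left(8 - 10\right)}{8} = \frac{3}{8} \left(-2\right) = - \frac{3}{4} \approx -0.75$)
$\left(-7 - E\right) + 34 \left(-39\right) = \left(-7 - - \frac{3}{4}\right) + 34 \left(-39\right) = \left(-7 + \frac{3}{4}\right) - 1326 = - \frac{25}{4} - 1326 = - \frac{5329}{4}$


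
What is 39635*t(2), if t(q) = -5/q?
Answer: -198175/2 ≈ -99088.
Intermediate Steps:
39635*t(2) = 39635*(-5/2) = -198175/2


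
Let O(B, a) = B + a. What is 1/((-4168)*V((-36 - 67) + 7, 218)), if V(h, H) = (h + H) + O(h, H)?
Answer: -1/1016992 ≈ -9.8329e-7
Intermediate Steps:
V(h, H) = 2*H + 2*h (V(h, H) = (h + H) + (h + H) = (H + h) + (H + h) = 2*H + 2*h)
1/((-4168)*V((-36 - 67) + 7, 218)) = 1/((-4168)*(2*218 + 2*((-36 - 67) + 7))) = -1/(4168*(436 + 2*(-103 + 7))) = -1/(4168*(436 + 2*(-96))) = -1/(4168*(436 - 192)) = -1/4168/244 = -1/4168*1/244 = -1/1016992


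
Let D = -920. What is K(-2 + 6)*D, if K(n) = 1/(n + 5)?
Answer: -920/9 ≈ -102.22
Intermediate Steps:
K(n) = 1/(5 + n)
K(-2 + 6)*D = -920/(5 + (-2 + 6)) = -920/(5 + 4) = -920/9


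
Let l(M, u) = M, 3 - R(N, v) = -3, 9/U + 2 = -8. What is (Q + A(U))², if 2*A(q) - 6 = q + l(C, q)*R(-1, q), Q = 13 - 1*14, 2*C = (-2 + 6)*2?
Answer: 73441/400 ≈ 183.60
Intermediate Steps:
C = 4 (C = ((-2 + 6)*2)/2 = (4*2)/2 = (½)*8 = 4)
U = -9/10 (U = 9/(-2 - 8) = 9/(-10) = 9*(-⅒) = -9/10 ≈ -0.90000)
R(N, v) = 6 (R(N, v) = 3 - 1*(-3) = 3 + 3 = 6)
Q = -1 (Q = 13 - 14 = -1)
A(q) = 15 + q/2 (A(q) = 3 + (q + 4*6)/2 = 3 + (q + 24)/2 = 3 + (24 + q)/2 = 3 + (12 + q/2) = 15 + q/2)
(Q + A(U))² = (-1 + (15 + (½)*(-9/10)))² = (-1 + (15 - 9/20))² = (-1 + 291/20)² = (271/20)² = 73441/400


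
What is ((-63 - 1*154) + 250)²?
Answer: 1089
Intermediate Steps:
((-63 - 1*154) + 250)² = ((-63 - 154) + 250)² = (-217 + 250)² = 33² = 1089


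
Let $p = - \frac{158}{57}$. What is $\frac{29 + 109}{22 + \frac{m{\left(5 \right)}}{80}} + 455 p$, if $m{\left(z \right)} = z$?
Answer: $- \frac{25251314}{20121} \approx -1255.0$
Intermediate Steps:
$p = - \frac{158}{57}$ ($p = \left(-158\right) \frac{1}{57} = - \frac{158}{57} \approx -2.7719$)
$\frac{29 + 109}{22 + \frac{m{\left(5 \right)}}{80}} + 455 p = \frac{29 + 109}{22 + \frac{5}{80}} + 455 \left(- \frac{158}{57}\right) = \frac{138}{22 + 5 \cdot \frac{1}{80}} - \frac{71890}{57} = \frac{138}{22 + \frac{1}{16}} - \frac{71890}{57} = \frac{138}{\frac{353}{16}} - \frac{71890}{57} = 138 \cdot \frac{16}{353} - \frac{71890}{57} = \frac{2208}{353} - \frac{71890}{57} = - \frac{25251314}{20121}$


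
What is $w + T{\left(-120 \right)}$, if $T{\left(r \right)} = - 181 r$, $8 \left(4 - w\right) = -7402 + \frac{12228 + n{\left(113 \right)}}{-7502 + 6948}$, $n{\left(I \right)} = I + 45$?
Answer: $\frac{50196931}{2216} \approx 22652.0$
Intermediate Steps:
$n{\left(I \right)} = 45 + I$
$w = \frac{2065411}{2216}$ ($w = 4 - \frac{-7402 + \frac{12228 + \left(45 + 113\right)}{-7502 + 6948}}{8} = 4 - \frac{-7402 + \frac{12228 + 158}{-554}}{8} = 4 - \frac{-7402 + 12386 \left(- \frac{1}{554}\right)}{8} = 4 - \frac{-7402 - \frac{6193}{277}}{8} = 4 - - \frac{2056547}{2216} = 4 + \frac{2056547}{2216} = \frac{2065411}{2216} \approx 932.04$)
$w + T{\left(-120 \right)} = \frac{2065411}{2216} - -21720 = \frac{2065411}{2216} + 21720 = \frac{50196931}{2216}$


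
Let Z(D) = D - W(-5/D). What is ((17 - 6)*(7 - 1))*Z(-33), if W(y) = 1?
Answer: -2244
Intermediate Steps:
Z(D) = -1 + D (Z(D) = D - 1*1 = D - 1 = -1 + D)
((17 - 6)*(7 - 1))*Z(-33) = ((17 - 6)*(7 - 1))*(-1 - 33) = (11*6)*(-34) = 66*(-34) = -2244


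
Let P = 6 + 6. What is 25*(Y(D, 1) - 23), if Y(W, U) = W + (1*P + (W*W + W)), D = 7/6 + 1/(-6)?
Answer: -200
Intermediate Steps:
P = 12
D = 1 (D = 7*(⅙) + 1*(-⅙) = 7/6 - ⅙ = 1)
Y(W, U) = 12 + W² + 2*W (Y(W, U) = W + (1*12 + (W*W + W)) = W + (12 + (W² + W)) = W + (12 + (W + W²)) = W + (12 + W + W²) = 12 + W² + 2*W)
25*(Y(D, 1) - 23) = 25*((12 + 1² + 2*1) - 23) = 25*((12 + 1 + 2) - 23) = 25*(15 - 23) = 25*(-8) = -200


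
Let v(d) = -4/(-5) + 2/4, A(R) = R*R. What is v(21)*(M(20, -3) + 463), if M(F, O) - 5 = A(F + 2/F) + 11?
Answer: 1147913/1000 ≈ 1147.9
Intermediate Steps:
A(R) = R**2
M(F, O) = 16 + (F + 2/F)**2 (M(F, O) = 5 + ((F + 2/F)**2 + 11) = 5 + (11 + (F + 2/F)**2) = 16 + (F + 2/F)**2)
v(d) = 13/10 (v(d) = -4*(-1/5) + 2*(1/4) = 4/5 + 1/2 = 13/10)
v(21)*(M(20, -3) + 463) = 13*((20 + 20**2 + 4/20**2) + 463)/10 = 13*((20 + 400 + 4*(1/400)) + 463)/10 = 13*((20 + 400 + 1/100) + 463)/10 = 13*(42001/100 + 463)/10 = (13/10)*(88301/100) = 1147913/1000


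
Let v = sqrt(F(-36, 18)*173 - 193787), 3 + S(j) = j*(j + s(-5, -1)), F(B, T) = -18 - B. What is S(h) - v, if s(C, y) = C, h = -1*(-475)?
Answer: 223247 - I*sqrt(190673) ≈ 2.2325e+5 - 436.66*I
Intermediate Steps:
h = 475
S(j) = -3 + j*(-5 + j) (S(j) = -3 + j*(j - 5) = -3 + j*(-5 + j))
v = I*sqrt(190673) (v = sqrt((-18 - 1*(-36))*173 - 193787) = sqrt((-18 + 36)*173 - 193787) = sqrt(18*173 - 193787) = sqrt(3114 - 193787) = sqrt(-190673) = I*sqrt(190673) ≈ 436.66*I)
S(h) - v = (-3 + 475**2 - 5*475) - I*sqrt(190673) = (-3 + 225625 - 2375) - I*sqrt(190673) = 223247 - I*sqrt(190673)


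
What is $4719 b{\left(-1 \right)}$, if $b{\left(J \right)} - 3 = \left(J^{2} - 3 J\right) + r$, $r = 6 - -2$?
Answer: $70785$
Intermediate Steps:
$r = 8$ ($r = 6 + 2 = 8$)
$b{\left(J \right)} = 11 + J^{2} - 3 J$ ($b{\left(J \right)} = 3 + \left(\left(J^{2} - 3 J\right) + 8\right) = 3 + \left(8 + J^{2} - 3 J\right) = 11 + J^{2} - 3 J$)
$4719 b{\left(-1 \right)} = 4719 \left(11 + \left(-1\right)^{2} - -3\right) = 4719 \left(11 + 1 + 3\right) = 4719 \cdot 15 = 70785$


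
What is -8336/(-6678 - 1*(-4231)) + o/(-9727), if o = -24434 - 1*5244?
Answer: 2164878/335239 ≈ 6.4577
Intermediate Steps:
o = -29678 (o = -24434 - 5244 = -29678)
-8336/(-6678 - 1*(-4231)) + o/(-9727) = -8336/(-6678 - 1*(-4231)) - 29678/(-9727) = -8336/(-6678 + 4231) - 29678*(-1/9727) = -8336/(-2447) + 418/137 = -8336*(-1/2447) + 418/137 = 8336/2447 + 418/137 = 2164878/335239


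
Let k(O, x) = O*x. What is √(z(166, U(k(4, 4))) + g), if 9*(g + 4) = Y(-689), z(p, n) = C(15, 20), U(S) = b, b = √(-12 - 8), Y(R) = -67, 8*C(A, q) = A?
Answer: I*√1378/12 ≈ 3.0935*I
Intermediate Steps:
C(A, q) = A/8
b = 2*I*√5 (b = √(-20) = 2*I*√5 ≈ 4.4721*I)
U(S) = 2*I*√5
z(p, n) = 15/8 (z(p, n) = (⅛)*15 = 15/8)
g = -103/9 (g = -4 + (⅑)*(-67) = -4 - 67/9 = -103/9 ≈ -11.444)
√(z(166, U(k(4, 4))) + g) = √(15/8 - 103/9) = √(-689/72) = I*√1378/12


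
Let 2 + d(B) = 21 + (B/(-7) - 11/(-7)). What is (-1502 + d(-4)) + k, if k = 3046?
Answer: 10956/7 ≈ 1565.1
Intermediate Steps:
d(B) = 144/7 - B/7 (d(B) = -2 + (21 + (B/(-7) - 11/(-7))) = -2 + (21 + (B*(-⅐) - 11*(-⅐))) = -2 + (21 + (-B/7 + 11/7)) = -2 + (21 + (11/7 - B/7)) = -2 + (158/7 - B/7) = 144/7 - B/7)
(-1502 + d(-4)) + k = (-1502 + (144/7 - ⅐*(-4))) + 3046 = (-1502 + (144/7 + 4/7)) + 3046 = (-1502 + 148/7) + 3046 = -10366/7 + 3046 = 10956/7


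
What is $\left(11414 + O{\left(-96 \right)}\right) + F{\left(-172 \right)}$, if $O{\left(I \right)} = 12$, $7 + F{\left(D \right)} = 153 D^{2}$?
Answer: $4537771$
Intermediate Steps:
$F{\left(D \right)} = -7 + 153 D^{2}$
$\left(11414 + O{\left(-96 \right)}\right) + F{\left(-172 \right)} = \left(11414 + 12\right) - \left(7 - 153 \left(-172\right)^{2}\right) = 11426 + \left(-7 + 153 \cdot 29584\right) = 11426 + \left(-7 + 4526352\right) = 11426 + 4526345 = 4537771$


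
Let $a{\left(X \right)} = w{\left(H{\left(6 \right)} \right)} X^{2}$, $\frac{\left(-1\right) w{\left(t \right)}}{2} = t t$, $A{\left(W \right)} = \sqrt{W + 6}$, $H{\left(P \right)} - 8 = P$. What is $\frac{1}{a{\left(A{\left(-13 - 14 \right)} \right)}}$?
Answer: $\frac{1}{8232} \approx 0.00012148$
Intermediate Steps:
$H{\left(P \right)} = 8 + P$
$A{\left(W \right)} = \sqrt{6 + W}$
$w{\left(t \right)} = - 2 t^{2}$ ($w{\left(t \right)} = - 2 t t = - 2 t^{2}$)
$a{\left(X \right)} = - 392 X^{2}$ ($a{\left(X \right)} = - 2 \left(8 + 6\right)^{2} X^{2} = - 2 \cdot 14^{2} X^{2} = \left(-2\right) 196 X^{2} = - 392 X^{2}$)
$\frac{1}{a{\left(A{\left(-13 - 14 \right)} \right)}} = \frac{1}{\left(-392\right) \left(\sqrt{6 - 27}\right)^{2}} = \frac{1}{\left(-392\right) \left(\sqrt{-21}\right)^{2}} = \frac{1}{\left(-392\right) \left(i \sqrt{21}\right)^{2}} = \frac{1}{\left(-392\right) \left(-21\right)} = \frac{1}{8232}$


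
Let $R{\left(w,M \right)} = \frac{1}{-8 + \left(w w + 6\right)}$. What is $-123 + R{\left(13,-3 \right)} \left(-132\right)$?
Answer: $- \frac{20673}{167} \approx -123.79$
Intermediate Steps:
$R{\left(w,M \right)} = \frac{1}{-2 + w^{2}}$ ($R{\left(w,M \right)} = \frac{1}{-8 + \left(w^{2} + 6\right)} = \frac{1}{-8 + \left(6 + w^{2}\right)} = \frac{1}{-2 + w^{2}}$)
$-123 + R{\left(13,-3 \right)} \left(-132\right) = -123 + \frac{1}{-2 + 13^{2}} \left(-132\right) = -123 + \frac{1}{-2 + 169} \left(-132\right) = -123 + \frac{1}{167} \left(-132\right) = -123 - \frac{132}{167} = - \frac{20673}{167}$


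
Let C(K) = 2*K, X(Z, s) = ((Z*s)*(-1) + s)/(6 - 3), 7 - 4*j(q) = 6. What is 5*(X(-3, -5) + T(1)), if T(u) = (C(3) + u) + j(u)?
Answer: 35/12 ≈ 2.9167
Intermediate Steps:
j(q) = ¼ (j(q) = 7/4 - ¼*6 = 7/4 - 3/2 = ¼)
X(Z, s) = s/3 - Z*s/3 (X(Z, s) = (-Z*s + s)/3 = (s - Z*s)*(⅓) = s/3 - Z*s/3)
T(u) = 25/4 + u (T(u) = (2*3 + u) + ¼ = (6 + u) + ¼ = 25/4 + u)
5*(X(-3, -5) + T(1)) = 5*((⅓)*(-5)*(1 - 1*(-3)) + (25/4 + 1)) = 5*((⅓)*(-5)*(1 + 3) + 29/4) = 5*((⅓)*(-5)*4 + 29/4) = 5*(-20/3 + 29/4) = 5*(7/12) = 35/12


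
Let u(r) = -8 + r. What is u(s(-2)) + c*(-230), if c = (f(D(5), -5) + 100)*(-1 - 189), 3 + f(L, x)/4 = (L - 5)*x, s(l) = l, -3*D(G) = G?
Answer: 29016770/3 ≈ 9.6723e+6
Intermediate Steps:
D(G) = -G/3
f(L, x) = -12 + 4*x*(-5 + L) (f(L, x) = -12 + 4*((L - 5)*x) = -12 + 4*((-5 + L)*x) = -12 + 4*(x*(-5 + L)) = -12 + 4*x*(-5 + L))
c = -126160/3 (c = ((-12 - 20*(-5) + 4*(-⅓*5)*(-5)) + 100)*(-1 - 189) = ((-12 + 100 + 4*(-5/3)*(-5)) + 100)*(-190) = ((-12 + 100 + 100/3) + 100)*(-190) = (364/3 + 100)*(-190) = (664/3)*(-190) = -126160/3 ≈ -42053.)
u(s(-2)) + c*(-230) = (-8 - 2) - 126160/3*(-230) = -10 + 29016800/3 = 29016770/3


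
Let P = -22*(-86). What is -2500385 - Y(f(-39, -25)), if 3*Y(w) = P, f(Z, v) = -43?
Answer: -7503047/3 ≈ -2.5010e+6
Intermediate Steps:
P = 1892
Y(w) = 1892/3 (Y(w) = (⅓)*1892 = 1892/3)
-2500385 - Y(f(-39, -25)) = -2500385 - 1*1892/3 = -2500385 - 1892/3 = -7503047/3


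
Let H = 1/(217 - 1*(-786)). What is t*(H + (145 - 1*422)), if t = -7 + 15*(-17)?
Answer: 72791460/1003 ≈ 72574.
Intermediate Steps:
t = -262 (t = -7 - 255 = -262)
H = 1/1003 (H = 1/(217 + 786) = 1/1003 ≈ 0.00099701)
t*(H + (145 - 1*422)) = -262*(1/1003 + (145 - 1*422)) = -262*(1/1003 + (145 - 422)) = -262*(1/1003 - 277) = -262*(-277830/1003) = 72791460/1003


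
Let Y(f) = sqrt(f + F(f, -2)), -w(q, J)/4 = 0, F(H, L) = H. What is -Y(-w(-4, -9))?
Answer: 0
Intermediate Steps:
w(q, J) = 0 (w(q, J) = -4*0 = 0)
Y(f) = sqrt(2)*sqrt(f) (Y(f) = sqrt(f + f) = sqrt(2*f) = sqrt(2)*sqrt(f))
-Y(-w(-4, -9)) = -sqrt(2)*sqrt(-1*0) = -sqrt(2)*sqrt(0) = -sqrt(2)*0 = -1*0 = 0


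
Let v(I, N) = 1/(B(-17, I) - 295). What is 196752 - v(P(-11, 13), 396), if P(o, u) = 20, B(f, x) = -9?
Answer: 59812609/304 ≈ 1.9675e+5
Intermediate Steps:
v(I, N) = -1/304 (v(I, N) = 1/(-9 - 295) = 1/(-304) = -1/304)
196752 - v(P(-11, 13), 396) = 196752 - 1*(-1/304) = 196752 + 1/304 = 59812609/304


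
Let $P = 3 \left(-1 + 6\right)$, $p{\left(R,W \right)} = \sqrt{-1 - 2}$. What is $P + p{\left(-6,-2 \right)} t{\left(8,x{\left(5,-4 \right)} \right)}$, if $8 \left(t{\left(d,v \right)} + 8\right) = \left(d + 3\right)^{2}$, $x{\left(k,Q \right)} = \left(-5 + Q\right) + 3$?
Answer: $15 + \frac{57 i \sqrt{3}}{8} \approx 15.0 + 12.341 i$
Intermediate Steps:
$p{\left(R,W \right)} = i \sqrt{3}$ ($p{\left(R,W \right)} = \sqrt{-3} = i \sqrt{3}$)
$x{\left(k,Q \right)} = -2 + Q$
$P = 15$ ($P = 3 \cdot 5 = 15$)
$t{\left(d,v \right)} = -8 + \frac{\left(3 + d\right)^{2}}{8}$ ($t{\left(d,v \right)} = -8 + \frac{\left(d + 3\right)^{2}}{8} = -8 + \frac{\left(3 + d\right)^{2}}{8}$)
$P + p{\left(-6,-2 \right)} t{\left(8,x{\left(5,-4 \right)} \right)} = 15 + i \sqrt{3} \left(-8 + \frac{\left(3 + 8\right)^{2}}{8}\right) = 15 + i \sqrt{3} \left(-8 + \frac{11^{2}}{8}\right) = 15 + i \sqrt{3} \left(-8 + \frac{1}{8} \cdot 121\right) = 15 + i \sqrt{3} \left(-8 + \frac{121}{8}\right) = 15 + i \sqrt{3} \cdot \frac{57}{8} = 15 + \frac{57 i \sqrt{3}}{8}$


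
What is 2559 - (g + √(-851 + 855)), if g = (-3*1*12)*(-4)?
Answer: 2413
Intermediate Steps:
g = 144 (g = -3*12*(-4) = -36*(-4) = 144)
2559 - (g + √(-851 + 855)) = 2559 - (144 + √(-851 + 855)) = 2559 - (144 + √4) = 2559 - (144 + 2) = 2559 - 1*146 = 2559 - 146 = 2413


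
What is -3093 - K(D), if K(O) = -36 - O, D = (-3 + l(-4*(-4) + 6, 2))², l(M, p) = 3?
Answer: -3057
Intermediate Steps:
D = 0 (D = (-3 + 3)² = 0² = 0)
-3093 - K(D) = -3093 - (-36 - 1*0) = -3093 - (-36 + 0) = -3093 - 1*(-36) = -3093 + 36 = -3057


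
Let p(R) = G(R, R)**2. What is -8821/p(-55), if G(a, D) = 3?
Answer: -8821/9 ≈ -980.11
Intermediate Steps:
p(R) = 9 (p(R) = 3**2 = 9)
-8821/p(-55) = -8821/9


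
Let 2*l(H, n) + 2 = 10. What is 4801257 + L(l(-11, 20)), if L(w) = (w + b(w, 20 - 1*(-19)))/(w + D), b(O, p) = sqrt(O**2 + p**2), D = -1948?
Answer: 2333410901/486 - sqrt(1537)/1944 ≈ 4.8013e+6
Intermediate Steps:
l(H, n) = 4 (l(H, n) = -1 + (1/2)*10 = -1 + 5 = 4)
L(w) = (w + sqrt(1521 + w**2))/(-1948 + w) (L(w) = (w + sqrt(w**2 + (20 - 1*(-19))**2))/(w - 1948) = (w + sqrt(w**2 + (20 + 19)**2))/(-1948 + w) = (w + sqrt(w**2 + 39**2))/(-1948 + w) = (w + sqrt(w**2 + 1521))/(-1948 + w) = (w + sqrt(1521 + w**2))/(-1948 + w))
4801257 + L(l(-11, 20)) = 4801257 + (4 + sqrt(1521 + 4**2))/(-1948 + 4) = 4801257 + (4 + sqrt(1521 + 16))/(-1944) = 4801257 - (4 + sqrt(1537))/1944 = 4801257 + (-1/486 - sqrt(1537)/1944) = 2333410901/486 - sqrt(1537)/1944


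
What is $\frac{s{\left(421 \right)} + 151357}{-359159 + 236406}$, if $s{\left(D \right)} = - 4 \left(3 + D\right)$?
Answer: $- \frac{149661}{122753} \approx -1.2192$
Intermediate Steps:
$s{\left(D \right)} = -12 - 4 D$
$\frac{s{\left(421 \right)} + 151357}{-359159 + 236406} = \frac{\left(-12 - 1684\right) + 151357}{-359159 + 236406} = \frac{\left(-12 - 1684\right) + 151357}{-122753} = \left(-1696 + 151357\right) \left(- \frac{1}{122753}\right) = 149661 \left(- \frac{1}{122753}\right) = - \frac{149661}{122753}$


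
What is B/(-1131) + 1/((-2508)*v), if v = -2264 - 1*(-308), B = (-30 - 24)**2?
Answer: -4768289479/1849429296 ≈ -2.5782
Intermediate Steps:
B = 2916 (B = (-54)**2 = 2916)
v = -1956 (v = -2264 + 308 = -1956)
B/(-1131) + 1/((-2508)*v) = 2916/(-1131) + 1/(-2508*(-1956)) = 2916*(-1/1131) - 1/2508*(-1/1956) = -972/377 + 1/4905648 = -4768289479/1849429296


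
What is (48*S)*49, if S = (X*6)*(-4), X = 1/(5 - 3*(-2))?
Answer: -56448/11 ≈ -5131.6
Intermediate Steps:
X = 1/11 (X = 1/(5 + 6) = 1/11 ≈ 0.090909)
S = -24/11 (S = ((1/11)*6)*(-4) = (6/11)*(-4) = -24/11 ≈ -2.1818)
(48*S)*49 = (48*(-24/11))*49 = -1152/11*49 = -56448/11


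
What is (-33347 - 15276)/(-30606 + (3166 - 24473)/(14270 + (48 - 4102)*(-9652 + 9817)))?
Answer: 31830560720/20035890533 ≈ 1.5887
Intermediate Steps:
(-33347 - 15276)/(-30606 + (3166 - 24473)/(14270 + (48 - 4102)*(-9652 + 9817))) = -48623/(-30606 - 21307/(14270 - 4054*165)) = -48623/(-30606 - 21307/(14270 - 668910)) = -48623/(-30606 - 21307/(-654640)) = -48623/(-30606 - 21307*(-1/654640)) = -48623/(-30606 + 21307/654640) = -48623/(-20035890533/654640) = -48623*(-654640/20035890533) = 31830560720/20035890533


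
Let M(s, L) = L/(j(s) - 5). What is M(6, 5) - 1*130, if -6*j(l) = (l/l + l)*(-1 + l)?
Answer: -1696/13 ≈ -130.46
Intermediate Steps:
j(l) = -(1 + l)*(-1 + l)/6 (j(l) = -(l/l + l)*(-1 + l)/6 = -(1 + l)*(-1 + l)/6)
M(s, L) = L/(-29/6 - s²/6) (M(s, L) = L/((⅙ - s²/6) - 5) = L/(-29/6 - s²/6))
M(6, 5) - 1*130 = -6*5/(29 + 6²) - 1*130 = -6*5/(29 + 36) - 130 = -6*5/65 - 130 = -6*5*1/65 - 130 = -6/13 - 130 = -1696/13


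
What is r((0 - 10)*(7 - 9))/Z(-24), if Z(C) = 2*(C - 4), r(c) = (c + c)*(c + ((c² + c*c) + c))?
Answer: -600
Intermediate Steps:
r(c) = 2*c*(2*c + 2*c²) (r(c) = (2*c)*(c + ((c² + c²) + c)) = (2*c)*(c + (2*c² + c)) = (2*c)*(c + (c + 2*c²)) = (2*c)*(2*c + 2*c²) = 2*c*(2*c + 2*c²))
Z(C) = -8 + 2*C (Z(C) = 2*(-4 + C) = -8 + 2*C)
r((0 - 10)*(7 - 9))/Z(-24) = (4*((0 - 10)*(7 - 9))²*(1 + (0 - 10)*(7 - 9)))/(-8 + 2*(-24)) = (4*(-10*(-2))²*(1 - 10*(-2)))/(-8 - 48) = (4*20²*(1 + 20))/(-56) = (4*400*21)*(-1/56) = 33600*(-1/56) = -600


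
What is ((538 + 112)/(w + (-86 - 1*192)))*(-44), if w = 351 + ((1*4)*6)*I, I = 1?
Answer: -28600/97 ≈ -294.85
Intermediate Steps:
w = 375 (w = 351 + ((1*4)*6)*1 = 351 + (4*6)*1 = 351 + 24*1 = 351 + 24 = 375)
((538 + 112)/(w + (-86 - 1*192)))*(-44) = ((538 + 112)/(375 + (-86 - 1*192)))*(-44) = (650/(375 + (-86 - 192)))*(-44) = (650/(375 - 278))*(-44) = (650/97)*(-44) = -28600/97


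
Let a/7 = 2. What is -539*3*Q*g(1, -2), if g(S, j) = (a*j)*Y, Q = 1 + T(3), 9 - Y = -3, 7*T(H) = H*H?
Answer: 1241856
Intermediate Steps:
T(H) = H²/7 (T(H) = (H*H)/7 = H²/7)
Y = 12 (Y = 9 - 1*(-3) = 9 + 3 = 12)
a = 14 (a = 7*2 = 14)
Q = 16/7 (Q = 1 + (⅐)*3² = 1 + (⅐)*9 = 1 + 9/7 = 16/7 ≈ 2.2857)
g(S, j) = 168*j (g(S, j) = (14*j)*12 = 168*j)
-539*3*Q*g(1, -2) = -539*3*(16/7)*168*(-2) = -3696*(-336) = -539*(-2304) = 1241856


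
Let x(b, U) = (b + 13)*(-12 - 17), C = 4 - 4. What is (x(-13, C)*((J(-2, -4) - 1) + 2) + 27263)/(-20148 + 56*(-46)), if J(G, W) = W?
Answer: -27263/22724 ≈ -1.1997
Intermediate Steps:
C = 0
x(b, U) = -377 - 29*b (x(b, U) = (13 + b)*(-29) = -377 - 29*b)
(x(-13, C)*((J(-2, -4) - 1) + 2) + 27263)/(-20148 + 56*(-46)) = ((-377 - 29*(-13))*((-4 - 1) + 2) + 27263)/(-20148 + 56*(-46)) = ((-377 + 377)*(-5 + 2) + 27263)/(-20148 - 2576) = (0*(-3) + 27263)/(-22724) = (0 + 27263)*(-1/22724) = 27263*(-1/22724) = -27263/22724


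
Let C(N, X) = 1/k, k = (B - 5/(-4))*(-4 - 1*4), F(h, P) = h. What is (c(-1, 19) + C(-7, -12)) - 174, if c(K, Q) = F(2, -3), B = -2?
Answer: -1031/6 ≈ -171.83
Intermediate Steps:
c(K, Q) = 2
k = 6 (k = (-2 - 5/(-4))*(-4 - 1*4) = (-2 - 5*(-¼))*(-4 - 4) = (-2 + 5/4)*(-8) = -¾*(-8) = 6)
C(N, X) = ⅙ (C(N, X) = 1/6 = ⅙)
(c(-1, 19) + C(-7, -12)) - 174 = (2 + ⅙) - 174 = 13/6 - 174 = -1031/6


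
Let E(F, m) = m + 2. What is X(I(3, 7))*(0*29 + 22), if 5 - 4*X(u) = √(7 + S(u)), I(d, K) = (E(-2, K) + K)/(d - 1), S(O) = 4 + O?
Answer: 55/2 - 11*√19/2 ≈ 3.5261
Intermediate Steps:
E(F, m) = 2 + m
I(d, K) = (2 + 2*K)/(-1 + d) (I(d, K) = ((2 + K) + K)/(d - 1) = (2 + 2*K)/(-1 + d))
X(u) = 5/4 - √(11 + u)/4 (X(u) = 5/4 - √(7 + (4 + u))/4 = 5/4 - √(11 + u)/4)
X(I(3, 7))*(0*29 + 22) = (5/4 - √(11 + 2*(1 + 7)/(-1 + 3))/4)*(0*29 + 22) = (5/4 - √(11 + 2*8/2)/4)*(0 + 22) = (5/4 - √(11 + 2*(½)*8)/4)*22 = (5/4 - √(11 + 8)/4)*22 = (5/4 - √19/4)*22 = 55/2 - 11*√19/2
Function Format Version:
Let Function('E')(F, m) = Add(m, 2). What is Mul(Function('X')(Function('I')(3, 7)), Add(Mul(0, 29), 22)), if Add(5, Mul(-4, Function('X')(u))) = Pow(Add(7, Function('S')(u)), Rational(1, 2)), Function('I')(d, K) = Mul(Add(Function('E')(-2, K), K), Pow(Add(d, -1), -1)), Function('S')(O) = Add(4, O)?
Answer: Add(Rational(55, 2), Mul(Rational(-11, 2), Pow(19, Rational(1, 2)))) ≈ 3.5261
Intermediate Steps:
Function('E')(F, m) = Add(2, m)
Function('I')(d, K) = Mul(Pow(Add(-1, d), -1), Add(2, Mul(2, K))) (Function('I')(d, K) = Mul(Add(Add(2, K), K), Pow(Add(d, -1), -1)) = Mul(Add(2, Mul(2, K)), Pow(Add(-1, d), -1)) = Mul(Pow(Add(-1, d), -1), Add(2, Mul(2, K))))
Function('X')(u) = Add(Rational(5, 4), Mul(Rational(-1, 4), Pow(Add(11, u), Rational(1, 2)))) (Function('X')(u) = Add(Rational(5, 4), Mul(Rational(-1, 4), Pow(Add(7, Add(4, u)), Rational(1, 2)))) = Add(Rational(5, 4), Mul(Rational(-1, 4), Pow(Add(11, u), Rational(1, 2)))))
Mul(Function('X')(Function('I')(3, 7)), Add(Mul(0, 29), 22)) = Mul(Add(Rational(5, 4), Mul(Rational(-1, 4), Pow(Add(11, Mul(2, Pow(Add(-1, 3), -1), Add(1, 7))), Rational(1, 2)))), Add(Mul(0, 29), 22)) = Mul(Add(Rational(5, 4), Mul(Rational(-1, 4), Pow(Add(11, Mul(2, Pow(2, -1), 8)), Rational(1, 2)))), Add(0, 22)) = Mul(Add(Rational(5, 4), Mul(Rational(-1, 4), Pow(Add(11, Mul(2, Rational(1, 2), 8)), Rational(1, 2)))), 22) = Mul(Add(Rational(5, 4), Mul(Rational(-1, 4), Pow(Add(11, 8), Rational(1, 2)))), 22) = Mul(Add(Rational(5, 4), Mul(Rational(-1, 4), Pow(19, Rational(1, 2)))), 22) = Add(Rational(55, 2), Mul(Rational(-11, 2), Pow(19, Rational(1, 2))))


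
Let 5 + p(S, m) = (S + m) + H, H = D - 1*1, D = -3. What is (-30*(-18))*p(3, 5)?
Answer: -540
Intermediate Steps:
H = -4 (H = -3 - 1*1 = -3 - 1 = -4)
p(S, m) = -9 + S + m (p(S, m) = -5 + ((S + m) - 4) = -5 + (-4 + S + m) = -9 + S + m)
(-30*(-18))*p(3, 5) = (-30*(-18))*(-9 + 3 + 5) = 540*(-1) = -540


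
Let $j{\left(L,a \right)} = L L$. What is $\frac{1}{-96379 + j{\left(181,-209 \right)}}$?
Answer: $- \frac{1}{63618} \approx -1.5719 \cdot 10^{-5}$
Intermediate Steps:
$j{\left(L,a \right)} = L^{2}$
$\frac{1}{-96379 + j{\left(181,-209 \right)}} = \frac{1}{-96379 + 181^{2}} = \frac{1}{-96379 + 32761} = \frac{1}{-63618} = - \frac{1}{63618}$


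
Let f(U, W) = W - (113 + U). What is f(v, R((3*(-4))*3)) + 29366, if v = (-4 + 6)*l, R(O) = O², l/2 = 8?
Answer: 30517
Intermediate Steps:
l = 16 (l = 2*8 = 16)
v = 32 (v = (-4 + 6)*16 = 2*16 = 32)
f(U, W) = -113 + W - U (f(U, W) = W + (-113 - U) = -113 + W - U)
f(v, R((3*(-4))*3)) + 29366 = (-113 + ((3*(-4))*3)² - 1*32) + 29366 = (-113 + (-12*3)² - 32) + 29366 = (-113 + (-36)² - 32) + 29366 = (-113 + 1296 - 32) + 29366 = 1151 + 29366 = 30517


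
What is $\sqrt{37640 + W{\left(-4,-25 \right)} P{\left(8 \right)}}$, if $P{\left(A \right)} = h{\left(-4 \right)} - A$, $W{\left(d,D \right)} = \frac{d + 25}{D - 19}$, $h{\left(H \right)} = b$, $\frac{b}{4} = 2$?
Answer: $2 \sqrt{9410} \approx 194.01$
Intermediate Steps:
$b = 8$ ($b = 4 \cdot 2 = 8$)
$h{\left(H \right)} = 8$
$W{\left(d,D \right)} = \frac{25 + d}{-19 + D}$
$P{\left(A \right)} = 8 - A$
$\sqrt{37640 + W{\left(-4,-25 \right)} P{\left(8 \right)}} = \sqrt{37640 + \frac{25 - 4}{-19 - 25} \left(8 - 8\right)} = \sqrt{37640 + \frac{1}{-44} \cdot 21 \left(8 - 8\right)} = \sqrt{37640 + \left(- \frac{1}{44}\right) 21 \cdot 0} = \sqrt{37640 - 0} = \sqrt{37640 + 0} = \sqrt{37640} = 2 \sqrt{9410}$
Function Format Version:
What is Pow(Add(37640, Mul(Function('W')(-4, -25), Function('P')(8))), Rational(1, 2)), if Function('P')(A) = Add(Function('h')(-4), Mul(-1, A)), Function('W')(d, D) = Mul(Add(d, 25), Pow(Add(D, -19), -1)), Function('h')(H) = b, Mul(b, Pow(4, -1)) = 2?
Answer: Mul(2, Pow(9410, Rational(1, 2))) ≈ 194.01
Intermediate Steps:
b = 8 (b = Mul(4, 2) = 8)
Function('h')(H) = 8
Function('W')(d, D) = Mul(Pow(Add(-19, D), -1), Add(25, d)) (Function('W')(d, D) = Mul(Add(25, d), Pow(Add(-19, D), -1)) = Mul(Pow(Add(-19, D), -1), Add(25, d)))
Function('P')(A) = Add(8, Mul(-1, A))
Pow(Add(37640, Mul(Function('W')(-4, -25), Function('P')(8))), Rational(1, 2)) = Pow(Add(37640, Mul(Mul(Pow(Add(-19, -25), -1), Add(25, -4)), Add(8, Mul(-1, 8)))), Rational(1, 2)) = Pow(Add(37640, Mul(Mul(Pow(-44, -1), 21), Add(8, -8))), Rational(1, 2)) = Pow(Add(37640, Mul(Mul(Rational(-1, 44), 21), 0)), Rational(1, 2)) = Pow(Add(37640, Mul(Rational(-21, 44), 0)), Rational(1, 2)) = Pow(Add(37640, 0), Rational(1, 2)) = Pow(37640, Rational(1, 2)) = Mul(2, Pow(9410, Rational(1, 2)))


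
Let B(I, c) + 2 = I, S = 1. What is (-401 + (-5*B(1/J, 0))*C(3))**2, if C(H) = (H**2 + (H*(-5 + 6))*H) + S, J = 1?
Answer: 93636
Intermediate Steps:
B(I, c) = -2 + I
C(H) = 1 + 2*H**2 (C(H) = (H**2 + (H*(-5 + 6))*H) + 1 = (H**2 + (H*1)*H) + 1 = (H**2 + H*H) + 1 = (H**2 + H**2) + 1 = 2*H**2 + 1 = 1 + 2*H**2)
(-401 + (-5*B(1/J, 0))*C(3))**2 = (-401 + (-5*(-2 + 1/1))*(1 + 2*3**2))**2 = (-401 + (-5*(-2 + 1))*(1 + 2*9))**2 = (-401 + (-5*(-1))*(1 + 18))**2 = (-401 + 5*19)**2 = (-401 + 95)**2 = (-306)**2 = 93636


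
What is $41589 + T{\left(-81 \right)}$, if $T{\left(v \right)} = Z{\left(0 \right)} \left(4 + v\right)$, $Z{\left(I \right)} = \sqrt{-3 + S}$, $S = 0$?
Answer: $41589 - 77 i \sqrt{3} \approx 41589.0 - 133.37 i$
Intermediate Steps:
$Z{\left(I \right)} = i \sqrt{3}$ ($Z{\left(I \right)} = \sqrt{-3 + 0} = \sqrt{-3} = i \sqrt{3}$)
$T{\left(v \right)} = i \sqrt{3} \left(4 + v\right)$
$41589 + T{\left(-81 \right)} = 41589 + i \sqrt{3} \left(4 - 81\right) = 41589 + i \sqrt{3} \left(-77\right) = 41589 - 77 i \sqrt{3}$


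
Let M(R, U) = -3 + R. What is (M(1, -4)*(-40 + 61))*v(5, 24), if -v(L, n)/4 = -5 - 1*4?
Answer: -1512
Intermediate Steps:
v(L, n) = 36 (v(L, n) = -4*(-5 - 1*4) = -4*(-5 - 4) = -4*(-9) = 36)
(M(1, -4)*(-40 + 61))*v(5, 24) = ((-3 + 1)*(-40 + 61))*36 = -2*21*36 = -42*36 = -1512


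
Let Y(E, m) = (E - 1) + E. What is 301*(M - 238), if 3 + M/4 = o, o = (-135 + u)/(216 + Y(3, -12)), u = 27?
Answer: -16760282/221 ≈ -75838.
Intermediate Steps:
Y(E, m) = -1 + 2*E (Y(E, m) = (-1 + E) + E = -1 + 2*E)
o = -108/221 (o = (-135 + 27)/(216 + (-1 + 2*3)) = -108/(216 + (-1 + 6)) = -108/(216 + 5) = -108/221 ≈ -0.48869)
M = -3084/221 (M = -12 + 4*(-108/221) = -12 - 432/221 = -3084/221 ≈ -13.955)
301*(M - 238) = 301*(-3084/221 - 238) = 301*(-55682/221) = -16760282/221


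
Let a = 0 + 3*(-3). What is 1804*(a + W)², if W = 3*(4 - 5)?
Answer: 259776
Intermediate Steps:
W = -3 (W = 3*(-1) = -3)
a = -9 (a = 0 - 9 = -9)
1804*(a + W)² = 1804*(-9 - 3)² = 1804*(-12)² = 1804*144 = 259776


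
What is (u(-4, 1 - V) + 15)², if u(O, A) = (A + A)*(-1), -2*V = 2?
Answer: 121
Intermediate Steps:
V = -1 (V = -½*2 = -1)
u(O, A) = -2*A (u(O, A) = (2*A)*(-1) = -2*A)
(u(-4, 1 - V) + 15)² = (-2*(1 - 1*(-1)) + 15)² = (-2*(1 + 1) + 15)² = (-2*2 + 15)² = (-4 + 15)² = 11² = 121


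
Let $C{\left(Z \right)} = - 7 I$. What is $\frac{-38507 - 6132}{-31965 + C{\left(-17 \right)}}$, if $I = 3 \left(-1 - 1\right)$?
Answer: $\frac{44639}{31923} \approx 1.3983$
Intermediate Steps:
$I = -6$ ($I = 3 \left(-2\right) = -6$)
$C{\left(Z \right)} = 42$ ($C{\left(Z \right)} = \left(-7\right) \left(-6\right) = 42$)
$\frac{-38507 - 6132}{-31965 + C{\left(-17 \right)}} = \frac{-38507 - 6132}{-31965 + 42} = - \frac{44639}{-31923} = \left(-44639\right) \left(- \frac{1}{31923}\right) = \frac{44639}{31923}$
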